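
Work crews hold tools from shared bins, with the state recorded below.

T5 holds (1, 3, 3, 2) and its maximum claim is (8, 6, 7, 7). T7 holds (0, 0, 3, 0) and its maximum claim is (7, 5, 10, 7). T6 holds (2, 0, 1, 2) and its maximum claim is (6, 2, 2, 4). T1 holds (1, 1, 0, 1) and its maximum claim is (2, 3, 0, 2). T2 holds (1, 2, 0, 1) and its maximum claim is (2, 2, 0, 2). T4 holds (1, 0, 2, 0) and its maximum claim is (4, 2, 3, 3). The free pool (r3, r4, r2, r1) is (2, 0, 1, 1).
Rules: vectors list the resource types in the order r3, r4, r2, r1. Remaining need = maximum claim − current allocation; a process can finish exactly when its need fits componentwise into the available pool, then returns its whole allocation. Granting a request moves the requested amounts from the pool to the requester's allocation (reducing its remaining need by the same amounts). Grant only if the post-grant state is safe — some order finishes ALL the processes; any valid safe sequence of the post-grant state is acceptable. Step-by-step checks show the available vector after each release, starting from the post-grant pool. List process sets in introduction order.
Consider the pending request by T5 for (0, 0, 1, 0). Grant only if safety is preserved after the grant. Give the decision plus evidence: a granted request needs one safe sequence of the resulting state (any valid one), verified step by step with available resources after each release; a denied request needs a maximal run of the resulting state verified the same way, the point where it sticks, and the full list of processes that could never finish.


DENY — the pretend-granted state is unsafe.
Key observation: after T2, T1 complete, (4, 3, 0, 3) is the best the pool ever gets, yet each leftover process wants more r2.
On the post-grant state, T2, T1 is a maximal run — nothing extends it. Walking it through:
  pool = (2, 0, 0, 1)
  T2: need (1, 0, 0, 1) fits (2, 0, 0, 1); releases (1, 2, 0, 1), pool now (3, 2, 0, 2)
  T1: need (1, 2, 0, 1) fits (3, 2, 0, 2); releases (1, 1, 0, 1), pool now (4, 3, 0, 3)
  T5 still needs (7, 3, 3, 5) but only (4, 3, 0, 3) is free — short on r3, r2 and r1
  T7 still needs (7, 5, 7, 7) but only (4, 3, 0, 3) is free — short on r3, r4, r2 and r1
  T6 still needs (4, 2, 1, 2) but only (4, 3, 0, 3) is free — short on r2
  T4 still needs (3, 2, 1, 3) but only (4, 3, 0, 3) is free — short on r2
Had the request been granted, T5, T7, T6 and T4 could never finish.


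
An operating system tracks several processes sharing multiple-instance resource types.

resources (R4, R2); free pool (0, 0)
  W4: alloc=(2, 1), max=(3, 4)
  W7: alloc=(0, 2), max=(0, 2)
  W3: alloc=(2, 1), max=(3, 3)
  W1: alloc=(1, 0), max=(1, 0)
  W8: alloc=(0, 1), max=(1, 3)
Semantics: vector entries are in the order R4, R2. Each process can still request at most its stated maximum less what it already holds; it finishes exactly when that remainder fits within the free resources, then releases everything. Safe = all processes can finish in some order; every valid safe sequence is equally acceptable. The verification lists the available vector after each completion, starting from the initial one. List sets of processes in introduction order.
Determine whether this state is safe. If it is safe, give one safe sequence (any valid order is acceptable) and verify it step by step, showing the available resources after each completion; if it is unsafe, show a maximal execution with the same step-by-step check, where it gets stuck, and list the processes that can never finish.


The state is SAFE; one workable sequence: W7, W1, W3, W8, W4.
Key observation: W3 is the earliest step where a requested resource binds exactly: need (1, 2), pool (1, 2) at its turn.
Check, step by step:
  pool = (0, 0)
  W7 needs (0, 0) <= (0, 0) -> finishes; pool += (0, 2) = (0, 2)
  W1 needs (0, 0) <= (0, 2) -> finishes; pool += (1, 0) = (1, 2)
  W3 needs (1, 2) <= (1, 2) -> finishes; pool += (2, 1) = (3, 3)
  W8 needs (1, 2) <= (3, 3) -> finishes; pool += (0, 1) = (3, 4)
  W4 needs (1, 3) <= (3, 4) -> finishes; pool += (2, 1) = (5, 5)


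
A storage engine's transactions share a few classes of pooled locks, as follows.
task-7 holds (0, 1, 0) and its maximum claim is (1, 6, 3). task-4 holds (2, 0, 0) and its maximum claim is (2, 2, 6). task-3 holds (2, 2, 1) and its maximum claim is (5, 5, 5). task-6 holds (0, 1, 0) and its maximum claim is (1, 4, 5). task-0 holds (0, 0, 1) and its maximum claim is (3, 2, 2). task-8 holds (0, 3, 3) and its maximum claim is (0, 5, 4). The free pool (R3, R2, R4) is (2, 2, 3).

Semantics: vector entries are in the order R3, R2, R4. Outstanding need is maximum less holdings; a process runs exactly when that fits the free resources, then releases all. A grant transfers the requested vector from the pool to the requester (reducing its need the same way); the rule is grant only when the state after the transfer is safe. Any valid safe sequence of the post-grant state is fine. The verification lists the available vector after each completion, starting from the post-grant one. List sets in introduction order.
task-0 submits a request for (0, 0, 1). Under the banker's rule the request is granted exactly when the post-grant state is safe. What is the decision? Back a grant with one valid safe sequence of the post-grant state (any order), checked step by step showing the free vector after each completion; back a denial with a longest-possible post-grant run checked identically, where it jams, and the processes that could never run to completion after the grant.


DENY: after the grant no complete ordering would exist.
Key observation: after task-8, task-6, task-7 the pool peaks at (2, 7, 5), and each blocked process is short somewhere: task-4 on R4; task-3 on R3; task-0 on R3.
Pretend the grant happened; the run task-8, task-6, task-7 goes as far as possible. Step-by-step check:
  pool = (2, 2, 2)
  run task-8 (needs (0, 2, 1), free (2, 2, 2)); after release of (0, 3, 3) the pool is (2, 5, 5)
  run task-6 (needs (1, 3, 5), free (2, 5, 5)); after release of (0, 1, 0) the pool is (2, 6, 5)
  run task-7 (needs (1, 5, 3), free (2, 6, 5)); after release of (0, 1, 0) the pool is (2, 7, 5)
  task-4 cannot run: need (0, 2, 6) vs free (2, 7, 5) (insufficient R4)
  task-3 cannot run: need (3, 3, 4) vs free (2, 7, 5) (insufficient R3)
  task-0 cannot run: need (3, 2, 0) vs free (2, 7, 5) (insufficient R3)
Processes that could never finish after the grant: task-4, task-3 and task-0.


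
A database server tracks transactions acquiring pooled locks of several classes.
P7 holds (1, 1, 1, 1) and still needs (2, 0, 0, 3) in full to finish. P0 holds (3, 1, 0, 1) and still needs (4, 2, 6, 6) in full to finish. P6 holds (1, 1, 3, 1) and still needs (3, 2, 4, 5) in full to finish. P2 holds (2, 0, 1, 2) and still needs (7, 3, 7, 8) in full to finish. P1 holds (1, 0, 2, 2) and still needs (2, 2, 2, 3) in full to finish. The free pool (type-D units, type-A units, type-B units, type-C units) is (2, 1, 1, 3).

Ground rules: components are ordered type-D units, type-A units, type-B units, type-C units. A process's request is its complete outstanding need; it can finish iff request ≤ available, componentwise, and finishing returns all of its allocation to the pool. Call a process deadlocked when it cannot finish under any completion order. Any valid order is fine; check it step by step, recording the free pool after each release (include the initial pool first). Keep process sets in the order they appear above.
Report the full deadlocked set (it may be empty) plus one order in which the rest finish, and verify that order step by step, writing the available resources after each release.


No process is deadlocked.
Key observation: P7 leads a chain of completions in which each release enables another process.
A valid finishing order for the others: P7, P1, P6, P0, P2. Walking it through:
  pool = (2, 1, 1, 3)
  run P7 (needs (2, 0, 0, 3), free (2, 1, 1, 3)); after release of (1, 1, 1, 1) the pool is (3, 2, 2, 4)
  run P1 (needs (2, 2, 2, 3), free (3, 2, 2, 4)); after release of (1, 0, 2, 2) the pool is (4, 2, 4, 6)
  run P6 (needs (3, 2, 4, 5), free (4, 2, 4, 6)); after release of (1, 1, 3, 1) the pool is (5, 3, 7, 7)
  run P0 (needs (4, 2, 6, 6), free (5, 3, 7, 7)); after release of (3, 1, 0, 1) the pool is (8, 4, 7, 8)
  run P2 (needs (7, 3, 7, 8), free (8, 4, 7, 8)); after release of (2, 0, 1, 2) the pool is (10, 4, 8, 10)


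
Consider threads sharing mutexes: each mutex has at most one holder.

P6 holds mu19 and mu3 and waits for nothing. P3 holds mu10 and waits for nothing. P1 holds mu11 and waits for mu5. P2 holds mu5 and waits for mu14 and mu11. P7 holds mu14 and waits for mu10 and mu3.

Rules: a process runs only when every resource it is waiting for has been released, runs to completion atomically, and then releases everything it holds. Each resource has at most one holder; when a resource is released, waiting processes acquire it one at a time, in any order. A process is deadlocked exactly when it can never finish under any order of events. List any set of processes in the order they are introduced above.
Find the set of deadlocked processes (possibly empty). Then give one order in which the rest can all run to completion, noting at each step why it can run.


Deadlocked set: P1 and P2.
Key observation: P1 -> P2 -> P1 is a circular wait — nothing in it can go first; no other process is dragged down with it.
One completion order for the rest: P6, P3, P7.
Verifying each step:
  P6: no waits; runs immediately, freeing mu19 and mu3
  P3: no waits; runs immediately, freeing mu10
  run P7 (all its waits — mu10 and mu3 — are resolved); releases mu14


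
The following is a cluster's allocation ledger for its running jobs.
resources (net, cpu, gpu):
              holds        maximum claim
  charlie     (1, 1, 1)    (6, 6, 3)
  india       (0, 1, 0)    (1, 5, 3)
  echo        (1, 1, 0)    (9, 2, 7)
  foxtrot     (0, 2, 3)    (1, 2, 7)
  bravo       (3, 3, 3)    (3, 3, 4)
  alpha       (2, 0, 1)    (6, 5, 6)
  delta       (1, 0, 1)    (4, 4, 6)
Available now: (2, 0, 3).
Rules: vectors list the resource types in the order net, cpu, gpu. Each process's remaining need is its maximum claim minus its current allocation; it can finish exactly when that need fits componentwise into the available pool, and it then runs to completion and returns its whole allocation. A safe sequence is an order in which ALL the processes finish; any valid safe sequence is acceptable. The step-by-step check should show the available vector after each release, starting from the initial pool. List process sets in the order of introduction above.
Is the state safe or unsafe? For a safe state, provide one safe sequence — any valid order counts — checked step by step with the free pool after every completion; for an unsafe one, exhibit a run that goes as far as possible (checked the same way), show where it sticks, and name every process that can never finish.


SAFE — a valid safe sequence is bravo, foxtrot, charlie, alpha, echo, delta, india.
Key observation: at charlie the run first touches a limit — (5, 5, 2) against (5, 5, 9), exact on a resource it actually requests.
Step-by-step check:
  pool = (2, 0, 3)
  bravo needs (0, 0, 1) <= (2, 0, 3) -> finishes; pool += (3, 3, 3) = (5, 3, 6)
  foxtrot needs (1, 0, 4) <= (5, 3, 6) -> finishes; pool += (0, 2, 3) = (5, 5, 9)
  charlie needs (5, 5, 2) <= (5, 5, 9) -> finishes; pool += (1, 1, 1) = (6, 6, 10)
  alpha needs (4, 5, 5) <= (6, 6, 10) -> finishes; pool += (2, 0, 1) = (8, 6, 11)
  echo needs (8, 1, 7) <= (8, 6, 11) -> finishes; pool += (1, 1, 0) = (9, 7, 11)
  delta needs (3, 4, 5) <= (9, 7, 11) -> finishes; pool += (1, 0, 1) = (10, 7, 12)
  india needs (1, 4, 3) <= (10, 7, 12) -> finishes; pool += (0, 1, 0) = (10, 8, 12)


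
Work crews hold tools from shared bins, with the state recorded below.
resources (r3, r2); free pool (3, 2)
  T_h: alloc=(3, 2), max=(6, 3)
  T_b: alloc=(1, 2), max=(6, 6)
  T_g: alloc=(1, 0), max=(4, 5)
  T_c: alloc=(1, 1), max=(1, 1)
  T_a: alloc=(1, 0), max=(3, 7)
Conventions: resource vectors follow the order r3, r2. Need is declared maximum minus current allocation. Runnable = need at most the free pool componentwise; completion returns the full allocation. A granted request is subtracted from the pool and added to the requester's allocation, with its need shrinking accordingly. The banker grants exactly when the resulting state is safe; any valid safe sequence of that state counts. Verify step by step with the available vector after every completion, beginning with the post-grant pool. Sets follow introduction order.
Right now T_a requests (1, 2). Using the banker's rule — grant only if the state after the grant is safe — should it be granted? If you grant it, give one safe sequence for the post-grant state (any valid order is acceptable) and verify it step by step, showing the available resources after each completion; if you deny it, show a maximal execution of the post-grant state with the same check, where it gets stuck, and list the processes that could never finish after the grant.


DENY — the pretend-granted state is unsafe.
Key observation: the pool after T_c, T_h is (6, 3); every surviving request exceeds it in r2, so progress ends there.
After a pretend grant, a maximal execution: T_c, T_h — then nothing else fits. Step-by-step check:
  pool = (2, 0)
  run T_c (needs (0, 0), free (2, 0)); after release of (1, 1) the pool is (3, 1)
  run T_h (needs (3, 1), free (3, 1)); after release of (3, 2) the pool is (6, 3)
  T_b cannot run: need (5, 4) vs free (6, 3) (insufficient r2)
  T_g cannot run: need (3, 5) vs free (6, 3) (insufficient r2)
  T_a cannot run: need (1, 5) vs free (6, 3) (insufficient r2)
Processes that could never finish after the grant: T_b, T_g and T_a.


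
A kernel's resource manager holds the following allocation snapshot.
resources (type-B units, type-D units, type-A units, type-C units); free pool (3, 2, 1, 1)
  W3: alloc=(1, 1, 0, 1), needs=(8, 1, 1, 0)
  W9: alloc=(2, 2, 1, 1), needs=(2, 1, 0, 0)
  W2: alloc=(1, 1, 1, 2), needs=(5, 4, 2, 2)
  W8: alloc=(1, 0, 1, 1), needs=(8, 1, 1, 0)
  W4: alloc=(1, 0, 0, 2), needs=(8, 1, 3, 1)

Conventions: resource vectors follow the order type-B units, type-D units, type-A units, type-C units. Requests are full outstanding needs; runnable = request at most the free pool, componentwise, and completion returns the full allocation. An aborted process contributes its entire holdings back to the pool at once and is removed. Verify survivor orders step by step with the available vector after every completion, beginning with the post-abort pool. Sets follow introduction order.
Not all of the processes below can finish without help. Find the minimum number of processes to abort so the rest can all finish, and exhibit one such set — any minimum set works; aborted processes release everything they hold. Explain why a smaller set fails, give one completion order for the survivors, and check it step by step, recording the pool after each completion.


Abort W3 and W4.
Key observation: W8 had no path to completion before; after the abort of W3 and W4 ((2, 1, 0, 3) returned), step 3 is where it fits.
No one abort is enough; case by case: W3 alone leaves W8 blocked (short on type-B units); W9 alone leaves W3 blocked (short on type-B units); W2 alone leaves W3 blocked (short on type-B units); W8 alone leaves W3 blocked (short on type-B units); W4 alone leaves W3 blocked (short on type-B units).
One survivor order: W9, W2, W8. Verifying each step (post-abort pool first):
  pool = (5, 3, 1, 4)
  run W9 (needs (2, 1, 0, 0), free (5, 3, 1, 4)); after release of (2, 2, 1, 1) the pool is (7, 5, 2, 5)
  run W2 (needs (5, 4, 2, 2), free (7, 5, 2, 5)); after release of (1, 1, 1, 2) the pool is (8, 6, 3, 7)
  run W8 (needs (8, 1, 1, 0), free (8, 6, 3, 7)); after release of (1, 0, 1, 1) the pool is (9, 6, 4, 8)


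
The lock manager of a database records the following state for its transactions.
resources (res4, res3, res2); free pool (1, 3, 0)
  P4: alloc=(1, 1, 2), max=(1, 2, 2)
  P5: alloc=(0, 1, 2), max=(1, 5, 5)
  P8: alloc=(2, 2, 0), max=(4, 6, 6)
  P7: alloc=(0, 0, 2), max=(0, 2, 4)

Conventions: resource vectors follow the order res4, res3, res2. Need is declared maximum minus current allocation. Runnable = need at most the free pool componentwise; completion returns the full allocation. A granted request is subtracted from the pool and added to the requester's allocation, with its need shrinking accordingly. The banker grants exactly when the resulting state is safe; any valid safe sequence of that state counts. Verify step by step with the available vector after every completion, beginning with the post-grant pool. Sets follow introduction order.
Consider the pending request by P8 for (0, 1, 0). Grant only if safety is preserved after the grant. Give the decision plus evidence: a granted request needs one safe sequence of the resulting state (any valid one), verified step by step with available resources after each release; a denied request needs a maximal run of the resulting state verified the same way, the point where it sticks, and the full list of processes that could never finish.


DENY — the pretend-granted state is unsafe.
Key observation: after P4, P7 the pool peaks at (2, 3, 4), and each blocked process is short somewhere: P5 on res3; P8 on res2.
After a pretend grant, a maximal execution: P4, P7 — then nothing else fits. Walking it through:
  pool = (1, 2, 0)
  P4 needs (0, 1, 0) <= (1, 2, 0) -> finishes; pool += (1, 1, 2) = (2, 3, 2)
  P7 needs (0, 2, 2) <= (2, 3, 2) -> finishes; pool += (0, 0, 2) = (2, 3, 4)
  blocked: P5 wants (1, 4, 3), pool (2, 3, 4) — not enough res3
  blocked: P8 wants (2, 3, 6), pool (2, 3, 4) — not enough res2
Post-grant, the permanently blocked set is P5 and P8.


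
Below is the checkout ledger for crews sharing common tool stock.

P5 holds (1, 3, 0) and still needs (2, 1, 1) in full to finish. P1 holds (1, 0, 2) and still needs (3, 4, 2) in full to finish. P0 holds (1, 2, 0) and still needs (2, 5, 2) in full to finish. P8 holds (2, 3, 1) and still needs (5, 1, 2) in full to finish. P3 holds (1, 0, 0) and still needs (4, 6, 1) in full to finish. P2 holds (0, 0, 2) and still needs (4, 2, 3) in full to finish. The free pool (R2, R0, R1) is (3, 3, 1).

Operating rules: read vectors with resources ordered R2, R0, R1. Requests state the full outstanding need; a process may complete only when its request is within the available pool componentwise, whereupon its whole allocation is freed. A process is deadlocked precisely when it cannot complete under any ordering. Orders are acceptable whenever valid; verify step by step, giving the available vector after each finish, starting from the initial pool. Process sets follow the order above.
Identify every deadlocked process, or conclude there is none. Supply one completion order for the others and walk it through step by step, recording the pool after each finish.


Deadlocked: P1, P0, P8 and P2.
Key observation: P5, P3 can finish, but then (5, 6, 1) is all there is, and the blocked group's R1 demands exceed it.
A valid finishing order for the others: P5, P3. Check, step by step:
  pool = (3, 3, 1)
  run P5 (needs (2, 1, 1), free (3, 3, 1)); after release of (1, 3, 0) the pool is (4, 6, 1)
  run P3 (needs (4, 6, 1), free (4, 6, 1)); after release of (1, 0, 0) the pool is (5, 6, 1)
The blocked processes can never fit:
  P1 still needs (3, 4, 2) but only (5, 6, 1) is free — short on R1
  P0 still needs (2, 5, 2) but only (5, 6, 1) is free — short on R1
  P8 still needs (5, 1, 2) but only (5, 6, 1) is free — short on R1
  P2 still needs (4, 2, 3) but only (5, 6, 1) is free — short on R1


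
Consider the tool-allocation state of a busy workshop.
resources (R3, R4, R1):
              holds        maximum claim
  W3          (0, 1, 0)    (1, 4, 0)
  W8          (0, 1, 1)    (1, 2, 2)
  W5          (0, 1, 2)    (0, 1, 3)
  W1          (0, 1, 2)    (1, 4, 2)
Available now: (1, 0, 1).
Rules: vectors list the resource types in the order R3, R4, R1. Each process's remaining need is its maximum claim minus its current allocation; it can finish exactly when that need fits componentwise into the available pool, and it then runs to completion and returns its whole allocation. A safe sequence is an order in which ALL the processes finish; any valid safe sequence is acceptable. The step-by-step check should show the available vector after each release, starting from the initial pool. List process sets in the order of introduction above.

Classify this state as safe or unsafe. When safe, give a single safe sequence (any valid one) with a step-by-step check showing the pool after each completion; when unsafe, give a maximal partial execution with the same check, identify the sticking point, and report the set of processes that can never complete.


UNSAFE.
Key observation: once W5, W8 finish, the pool peaks at (1, 2, 4) — and every remaining process still needs more R4 than that.
Going as far as possible: W5, W8; after that, nothing fits. Step-by-step check:
  pool = (1, 0, 1)
  run W5 (needs (0, 0, 1), free (1, 0, 1)); after release of (0, 1, 2) the pool is (1, 1, 3)
  run W8 (needs (1, 1, 1), free (1, 1, 3)); after release of (0, 1, 1) the pool is (1, 2, 4)
  W3 still needs (1, 3, 0) but only (1, 2, 4) is free — short on R4
  W1 still needs (1, 3, 0) but only (1, 2, 4) is free — short on R4
Permanently blocked: W3 and W1.


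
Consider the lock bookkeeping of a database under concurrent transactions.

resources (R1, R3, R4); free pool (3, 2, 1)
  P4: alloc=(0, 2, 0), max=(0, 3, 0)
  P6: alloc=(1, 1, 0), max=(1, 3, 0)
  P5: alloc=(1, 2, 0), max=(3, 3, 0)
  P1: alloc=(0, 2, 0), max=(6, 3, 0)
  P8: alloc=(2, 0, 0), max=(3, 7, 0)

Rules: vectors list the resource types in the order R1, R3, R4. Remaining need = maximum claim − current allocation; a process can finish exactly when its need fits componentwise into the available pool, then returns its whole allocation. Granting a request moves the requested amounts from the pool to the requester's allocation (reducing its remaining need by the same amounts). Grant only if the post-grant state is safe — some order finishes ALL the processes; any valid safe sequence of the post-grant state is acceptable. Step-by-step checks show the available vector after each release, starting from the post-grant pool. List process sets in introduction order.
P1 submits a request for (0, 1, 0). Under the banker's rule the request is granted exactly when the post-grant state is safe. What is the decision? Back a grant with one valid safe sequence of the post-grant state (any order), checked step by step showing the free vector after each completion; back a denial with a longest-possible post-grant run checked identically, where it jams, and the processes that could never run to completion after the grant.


DENY — the pretend-granted state is unsafe.
Key observation: after P5, P6, P4 the pool peaks at (5, 6, 1), and each blocked process is short somewhere: P1 on R1; P8 on R3.
On the post-grant state, P5, P6, P4 is a maximal run — nothing extends it. Step-by-step check:
  pool = (3, 1, 1)
  P5: need (2, 1, 0) fits (3, 1, 1); releases (1, 2, 0), pool now (4, 3, 1)
  P6: need (0, 2, 0) fits (4, 3, 1); releases (1, 1, 0), pool now (5, 4, 1)
  P4: need (0, 1, 0) fits (5, 4, 1); releases (0, 2, 0), pool now (5, 6, 1)
  P1 still needs (6, 0, 0) but only (5, 6, 1) is free — short on R1
  P8 still needs (1, 7, 0) but only (5, 6, 1) is free — short on R3
Processes that could never finish after the grant: P1 and P8.


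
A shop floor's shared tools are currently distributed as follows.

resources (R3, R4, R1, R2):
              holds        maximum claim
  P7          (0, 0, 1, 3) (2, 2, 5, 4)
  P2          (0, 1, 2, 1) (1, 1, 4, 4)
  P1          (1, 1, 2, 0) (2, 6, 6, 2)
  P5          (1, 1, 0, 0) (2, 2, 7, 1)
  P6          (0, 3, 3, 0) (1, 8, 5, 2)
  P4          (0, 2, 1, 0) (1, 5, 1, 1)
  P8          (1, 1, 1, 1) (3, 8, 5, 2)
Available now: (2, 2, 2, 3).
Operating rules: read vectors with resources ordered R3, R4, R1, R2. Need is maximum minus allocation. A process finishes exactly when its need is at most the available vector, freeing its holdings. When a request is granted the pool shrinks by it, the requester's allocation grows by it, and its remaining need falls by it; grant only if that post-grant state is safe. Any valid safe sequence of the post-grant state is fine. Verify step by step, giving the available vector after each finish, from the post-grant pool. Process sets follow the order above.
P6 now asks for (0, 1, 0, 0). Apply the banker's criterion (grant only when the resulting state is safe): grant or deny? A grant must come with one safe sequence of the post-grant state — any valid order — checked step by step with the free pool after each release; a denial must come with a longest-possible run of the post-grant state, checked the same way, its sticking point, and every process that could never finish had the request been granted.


DENY — the pretend-granted state is unsafe.
Key observation: after P2, P7 the pool peaks at (2, 2, 5, 7), and each blocked process is short somewhere: P1 on R4; P5 on R1; P6 on R4; P4 on R4; P8 on R4.
After a pretend grant, a maximal execution: P2, P7 — then nothing else fits. Check, step by step:
  pool = (2, 1, 2, 3)
  P2 needs (1, 0, 2, 3) <= (2, 1, 2, 3) -> finishes; pool += (0, 1, 2, 1) = (2, 2, 4, 4)
  P7 needs (2, 2, 4, 1) <= (2, 2, 4, 4) -> finishes; pool += (0, 0, 1, 3) = (2, 2, 5, 7)
  P1 still needs (1, 5, 4, 2) but only (2, 2, 5, 7) is free — short on R4
  P5 still needs (1, 1, 7, 1) but only (2, 2, 5, 7) is free — short on R1
  P6 still needs (1, 4, 2, 2) but only (2, 2, 5, 7) is free — short on R4
  P4 still needs (1, 3, 0, 1) but only (2, 2, 5, 7) is free — short on R4
  P8 still needs (2, 7, 4, 1) but only (2, 2, 5, 7) is free — short on R4
Had the request been granted, P1, P5, P6, P4 and P8 could never finish.


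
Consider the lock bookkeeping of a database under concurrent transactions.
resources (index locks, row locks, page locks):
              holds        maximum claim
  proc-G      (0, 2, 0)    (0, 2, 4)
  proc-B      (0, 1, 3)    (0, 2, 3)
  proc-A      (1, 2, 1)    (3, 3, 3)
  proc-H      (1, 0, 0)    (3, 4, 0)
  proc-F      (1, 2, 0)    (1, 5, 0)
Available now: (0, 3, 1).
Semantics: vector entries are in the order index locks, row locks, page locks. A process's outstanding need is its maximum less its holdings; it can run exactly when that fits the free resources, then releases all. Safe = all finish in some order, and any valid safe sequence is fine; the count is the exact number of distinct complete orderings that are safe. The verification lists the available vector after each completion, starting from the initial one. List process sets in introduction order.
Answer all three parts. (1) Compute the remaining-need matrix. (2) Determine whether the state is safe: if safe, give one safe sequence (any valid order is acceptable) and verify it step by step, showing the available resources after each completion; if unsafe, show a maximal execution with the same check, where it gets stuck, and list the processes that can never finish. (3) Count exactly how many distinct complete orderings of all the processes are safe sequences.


(1) Remaining need (order index locks, row locks, page locks):
  proc-G: (0, 0, 4)
  proc-B: (0, 1, 0)
  proc-A: (2, 1, 2)
  proc-H: (2, 4, 0)
  proc-F: (0, 3, 0)
(2) The state is UNSAFE.
Key observation: even finishing proc-B, proc-F, proc-G leaves just (1, 8, 4) free — too little index locks for any of the remaining processes.
The run proc-B, proc-F, proc-G cannot be extended any further. Check, step by step:
  pool = (0, 3, 1)
  proc-B needs (0, 1, 0) <= (0, 3, 1) -> finishes; pool += (0, 1, 3) = (0, 4, 4)
  proc-F needs (0, 3, 0) <= (0, 4, 4) -> finishes; pool += (1, 2, 0) = (1, 6, 4)
  proc-G needs (0, 0, 4) <= (1, 6, 4) -> finishes; pool += (0, 2, 0) = (1, 8, 4)
  blocked: proc-A wants (2, 1, 2), pool (1, 8, 4) — not enough index locks
  blocked: proc-H wants (2, 4, 0), pool (1, 8, 4) — not enough index locks
Never able to finish: proc-A and proc-H.
(3) Precisely 0 of the possible complete orderings are safe sequences.


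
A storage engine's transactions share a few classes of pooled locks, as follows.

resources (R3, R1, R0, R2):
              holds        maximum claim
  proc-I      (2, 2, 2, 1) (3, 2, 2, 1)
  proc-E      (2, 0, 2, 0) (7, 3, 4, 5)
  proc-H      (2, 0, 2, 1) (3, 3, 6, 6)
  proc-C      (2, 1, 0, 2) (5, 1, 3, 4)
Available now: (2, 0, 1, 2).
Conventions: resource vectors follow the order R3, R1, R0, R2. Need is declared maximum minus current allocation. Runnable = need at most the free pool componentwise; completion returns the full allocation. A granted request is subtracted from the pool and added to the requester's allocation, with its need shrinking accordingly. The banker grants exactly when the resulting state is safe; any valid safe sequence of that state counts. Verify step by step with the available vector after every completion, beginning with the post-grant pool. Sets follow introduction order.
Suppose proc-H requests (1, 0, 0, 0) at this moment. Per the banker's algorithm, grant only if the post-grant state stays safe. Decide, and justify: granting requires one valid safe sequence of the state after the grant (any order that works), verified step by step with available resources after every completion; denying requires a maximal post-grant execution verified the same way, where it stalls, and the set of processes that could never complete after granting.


GRANT. The post-grant state is safe; one safe sequence: proc-I, proc-C, proc-E, proc-H.
Key observation: the grant leaves (1, 0, 1, 2) free — enough for proc-I, whose release restarts the cascade.
Verifying the post-grant state step by step:
  pool = (1, 0, 1, 2)
  proc-I: need (1, 0, 0, 0) fits (1, 0, 1, 2); releases (2, 2, 2, 1), pool now (3, 2, 3, 3)
  proc-C: need (3, 0, 3, 2) fits (3, 2, 3, 3); releases (2, 1, 0, 2), pool now (5, 3, 3, 5)
  proc-E: need (5, 3, 2, 5) fits (5, 3, 3, 5); releases (2, 0, 2, 0), pool now (7, 3, 5, 5)
  proc-H: need (0, 3, 4, 5) fits (7, 3, 5, 5); releases (3, 0, 2, 1), pool now (10, 3, 7, 6)


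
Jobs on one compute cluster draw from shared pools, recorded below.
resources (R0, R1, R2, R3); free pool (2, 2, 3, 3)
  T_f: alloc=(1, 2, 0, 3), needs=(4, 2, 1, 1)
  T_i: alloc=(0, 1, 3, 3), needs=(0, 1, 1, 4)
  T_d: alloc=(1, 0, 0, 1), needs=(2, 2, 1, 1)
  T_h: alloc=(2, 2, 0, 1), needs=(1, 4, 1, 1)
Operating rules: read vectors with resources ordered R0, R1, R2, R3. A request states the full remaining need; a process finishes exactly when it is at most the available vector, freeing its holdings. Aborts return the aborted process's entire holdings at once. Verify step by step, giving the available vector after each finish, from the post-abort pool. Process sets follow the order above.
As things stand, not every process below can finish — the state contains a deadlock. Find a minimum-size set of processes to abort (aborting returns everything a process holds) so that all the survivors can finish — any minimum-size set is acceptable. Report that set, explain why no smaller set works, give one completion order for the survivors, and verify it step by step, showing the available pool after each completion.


The answer: abort T_h.
Key observation: the deadlocked T_f becomes finishable only because T_h released (2, 2, 0, 1); it completes at step 3 below.
Why nothing smaller works: aborting no one leaves the state deadlocked as given.
One survivor order: T_i, T_d, T_f. Walking it through (post-abort pool first):
  pool = (4, 4, 3, 4)
  T_i needs (0, 1, 1, 4) <= (4, 4, 3, 4) -> finishes; pool += (0, 1, 3, 3) = (4, 5, 6, 7)
  T_d needs (2, 2, 1, 1) <= (4, 5, 6, 7) -> finishes; pool += (1, 0, 0, 1) = (5, 5, 6, 8)
  T_f needs (4, 2, 1, 1) <= (5, 5, 6, 8) -> finishes; pool += (1, 2, 0, 3) = (6, 7, 6, 11)


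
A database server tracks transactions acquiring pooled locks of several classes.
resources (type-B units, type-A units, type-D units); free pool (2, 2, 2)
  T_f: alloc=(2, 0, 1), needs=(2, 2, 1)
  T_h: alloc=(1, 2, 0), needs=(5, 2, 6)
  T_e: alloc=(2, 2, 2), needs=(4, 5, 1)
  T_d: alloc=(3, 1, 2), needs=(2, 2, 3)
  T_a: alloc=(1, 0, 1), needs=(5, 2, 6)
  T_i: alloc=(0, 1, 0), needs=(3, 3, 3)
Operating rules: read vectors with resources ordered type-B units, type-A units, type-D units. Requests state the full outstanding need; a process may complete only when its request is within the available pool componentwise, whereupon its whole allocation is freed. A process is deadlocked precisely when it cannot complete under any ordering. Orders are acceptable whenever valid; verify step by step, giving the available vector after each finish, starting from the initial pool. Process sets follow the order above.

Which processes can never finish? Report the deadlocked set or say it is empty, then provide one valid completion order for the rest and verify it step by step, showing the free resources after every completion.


The deadlocked set is T_h, T_e and T_a.
Key observation: after T_f, T_d, T_i the pool peaks at (7, 4, 5), and each blocked process is short somewhere: T_h on type-D units; T_e on type-A units; T_a on type-D units.
A valid finishing order for the others: T_f, T_d, T_i. Step-by-step check:
  pool = (2, 2, 2)
  run T_f (needs (2, 2, 1), free (2, 2, 2)); after release of (2, 0, 1) the pool is (4, 2, 3)
  run T_d (needs (2, 2, 3), free (4, 2, 3)); after release of (3, 1, 2) the pool is (7, 3, 5)
  run T_i (needs (3, 3, 3), free (7, 3, 5)); after release of (0, 1, 0) the pool is (7, 4, 5)
The stuck group stays short no matter what:
  T_h still needs (5, 2, 6) but only (7, 4, 5) is free — short on type-D units
  T_e still needs (4, 5, 1) but only (7, 4, 5) is free — short on type-A units
  T_a still needs (5, 2, 6) but only (7, 4, 5) is free — short on type-D units


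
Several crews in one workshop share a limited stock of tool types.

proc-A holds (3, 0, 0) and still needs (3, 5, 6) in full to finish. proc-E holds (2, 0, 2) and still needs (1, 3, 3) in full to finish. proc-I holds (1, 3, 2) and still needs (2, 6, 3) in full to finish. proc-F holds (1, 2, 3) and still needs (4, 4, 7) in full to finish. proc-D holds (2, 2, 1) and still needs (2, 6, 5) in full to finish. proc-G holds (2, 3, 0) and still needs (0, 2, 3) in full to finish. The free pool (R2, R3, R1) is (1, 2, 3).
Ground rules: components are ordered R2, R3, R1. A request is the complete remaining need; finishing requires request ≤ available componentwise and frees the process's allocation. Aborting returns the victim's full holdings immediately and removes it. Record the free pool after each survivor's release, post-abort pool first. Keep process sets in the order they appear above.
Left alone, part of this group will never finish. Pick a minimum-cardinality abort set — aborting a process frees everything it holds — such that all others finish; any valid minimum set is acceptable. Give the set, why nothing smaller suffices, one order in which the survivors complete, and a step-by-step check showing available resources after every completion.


The answer: abort proc-D.
Key observation: the deadlocked proc-I becomes finishable only because proc-D released (2, 2, 1); it completes at step 3 below.
Minimality: the empty abort set fails — the state is deadlocked as it stands.
One survivor order: proc-E, proc-G, proc-I, proc-F, proc-A. Walking it through (post-abort pool first):
  pool = (3, 4, 4)
  run proc-E (needs (1, 3, 3), free (3, 4, 4)); after release of (2, 0, 2) the pool is (5, 4, 6)
  run proc-G (needs (0, 2, 3), free (5, 4, 6)); after release of (2, 3, 0) the pool is (7, 7, 6)
  run proc-I (needs (2, 6, 3), free (7, 7, 6)); after release of (1, 3, 2) the pool is (8, 10, 8)
  run proc-F (needs (4, 4, 7), free (8, 10, 8)); after release of (1, 2, 3) the pool is (9, 12, 11)
  run proc-A (needs (3, 5, 6), free (9, 12, 11)); after release of (3, 0, 0) the pool is (12, 12, 11)


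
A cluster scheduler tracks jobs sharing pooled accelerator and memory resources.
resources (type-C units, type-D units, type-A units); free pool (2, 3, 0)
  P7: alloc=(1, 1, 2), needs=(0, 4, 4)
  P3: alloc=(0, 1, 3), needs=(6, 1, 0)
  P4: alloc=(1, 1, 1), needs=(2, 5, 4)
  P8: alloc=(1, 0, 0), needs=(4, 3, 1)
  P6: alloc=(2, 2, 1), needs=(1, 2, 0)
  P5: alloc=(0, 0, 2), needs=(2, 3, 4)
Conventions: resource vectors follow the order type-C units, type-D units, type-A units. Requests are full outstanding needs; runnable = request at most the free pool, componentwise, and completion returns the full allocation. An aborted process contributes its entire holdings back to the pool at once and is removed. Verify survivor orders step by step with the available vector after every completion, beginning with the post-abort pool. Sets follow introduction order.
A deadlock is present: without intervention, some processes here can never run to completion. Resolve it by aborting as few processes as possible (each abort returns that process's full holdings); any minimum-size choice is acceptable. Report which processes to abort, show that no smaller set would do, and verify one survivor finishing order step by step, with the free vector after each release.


Abort P4.
Key observation: P3 was stuck for good until P4 gave back (1, 1, 1); in the order shown it finishes at step 3.
No smaller set exists: with zero aborts the deadlock remains.
The survivors complete as P6, P8, P3, P7, P5. Walking it through (starting from the post-abort pool):
  pool = (3, 4, 1)
  P6: need (1, 2, 0) fits (3, 4, 1); releases (2, 2, 1), pool now (5, 6, 2)
  P8: need (4, 3, 1) fits (5, 6, 2); releases (1, 0, 0), pool now (6, 6, 2)
  P3: need (6, 1, 0) fits (6, 6, 2); releases (0, 1, 3), pool now (6, 7, 5)
  P7: need (0, 4, 4) fits (6, 7, 5); releases (1, 1, 2), pool now (7, 8, 7)
  P5: need (2, 3, 4) fits (7, 8, 7); releases (0, 0, 2), pool now (7, 8, 9)


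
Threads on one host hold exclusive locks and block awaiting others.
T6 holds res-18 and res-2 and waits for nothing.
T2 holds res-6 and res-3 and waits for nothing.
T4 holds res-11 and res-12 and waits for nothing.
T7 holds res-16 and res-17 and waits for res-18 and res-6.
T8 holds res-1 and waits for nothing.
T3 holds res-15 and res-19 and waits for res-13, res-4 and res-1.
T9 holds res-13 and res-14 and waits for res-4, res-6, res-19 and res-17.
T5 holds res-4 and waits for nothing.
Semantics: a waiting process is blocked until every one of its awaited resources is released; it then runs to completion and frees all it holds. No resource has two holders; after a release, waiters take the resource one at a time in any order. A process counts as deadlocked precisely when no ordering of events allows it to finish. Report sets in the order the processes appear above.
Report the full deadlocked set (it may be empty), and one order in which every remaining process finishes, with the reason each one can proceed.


The deadlocked set is T3 and T9.
Key observation: along T3 -> T9 -> T3, each member waits on what the next one holds — a deadlock; no other process is dragged down with it.
A valid finishing order for the others: T8, T5, T4, T2, T6, T7.
Verifying each step:
  T8 waits on nothing -> runs at once and releases res-1
  T5 waits on nothing -> runs at once and releases res-4
  T4 waits on nothing -> runs at once and releases res-11 and res-12
  T2 waits on nothing -> runs at once and releases res-6 and res-3
  T6 waits on nothing -> runs at once and releases res-18 and res-2
  T7 waits on res-18 and res-6 — all released -> runs and releases res-16 and res-17


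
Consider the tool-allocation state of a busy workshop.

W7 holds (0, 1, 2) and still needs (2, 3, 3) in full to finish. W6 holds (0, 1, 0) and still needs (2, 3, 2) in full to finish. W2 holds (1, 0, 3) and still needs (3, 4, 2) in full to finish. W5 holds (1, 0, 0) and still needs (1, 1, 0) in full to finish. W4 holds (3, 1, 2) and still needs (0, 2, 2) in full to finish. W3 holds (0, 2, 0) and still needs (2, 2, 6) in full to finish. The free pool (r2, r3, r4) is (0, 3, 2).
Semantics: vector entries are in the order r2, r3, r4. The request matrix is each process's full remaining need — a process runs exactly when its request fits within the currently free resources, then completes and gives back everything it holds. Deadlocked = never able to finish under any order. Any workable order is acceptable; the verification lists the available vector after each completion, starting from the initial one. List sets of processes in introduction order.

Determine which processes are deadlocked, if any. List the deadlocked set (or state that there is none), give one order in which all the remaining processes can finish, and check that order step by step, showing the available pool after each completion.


No process is deadlocked.
Key observation: no deadlock: W4 fits now, and the freed resources carry the rest through.
The rest can finish in the order W4, W2, W7, W5, W3, W6. Verifying each step:
  pool = (0, 3, 2)
  W4: need (0, 2, 2) fits (0, 3, 2); releases (3, 1, 2), pool now (3, 4, 4)
  W2: need (3, 4, 2) fits (3, 4, 4); releases (1, 0, 3), pool now (4, 4, 7)
  W7: need (2, 3, 3) fits (4, 4, 7); releases (0, 1, 2), pool now (4, 5, 9)
  W5: need (1, 1, 0) fits (4, 5, 9); releases (1, 0, 0), pool now (5, 5, 9)
  W3: need (2, 2, 6) fits (5, 5, 9); releases (0, 2, 0), pool now (5, 7, 9)
  W6: need (2, 3, 2) fits (5, 7, 9); releases (0, 1, 0), pool now (5, 8, 9)
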